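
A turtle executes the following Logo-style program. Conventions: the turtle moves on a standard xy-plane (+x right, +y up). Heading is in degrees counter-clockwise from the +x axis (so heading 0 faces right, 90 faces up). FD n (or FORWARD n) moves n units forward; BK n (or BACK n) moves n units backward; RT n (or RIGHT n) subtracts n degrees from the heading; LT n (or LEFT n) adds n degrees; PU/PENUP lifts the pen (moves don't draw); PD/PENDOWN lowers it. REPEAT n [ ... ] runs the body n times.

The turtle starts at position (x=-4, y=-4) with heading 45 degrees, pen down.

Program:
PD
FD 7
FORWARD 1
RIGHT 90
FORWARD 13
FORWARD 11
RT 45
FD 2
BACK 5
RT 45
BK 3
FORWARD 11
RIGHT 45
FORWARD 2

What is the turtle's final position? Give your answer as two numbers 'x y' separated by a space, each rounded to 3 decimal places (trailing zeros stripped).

Answer: 10.971 -17.971

Derivation:
Executing turtle program step by step:
Start: pos=(-4,-4), heading=45, pen down
PD: pen down
FD 7: (-4,-4) -> (0.95,0.95) [heading=45, draw]
FD 1: (0.95,0.95) -> (1.657,1.657) [heading=45, draw]
RT 90: heading 45 -> 315
FD 13: (1.657,1.657) -> (10.849,-7.536) [heading=315, draw]
FD 11: (10.849,-7.536) -> (18.627,-15.314) [heading=315, draw]
RT 45: heading 315 -> 270
FD 2: (18.627,-15.314) -> (18.627,-17.314) [heading=270, draw]
BK 5: (18.627,-17.314) -> (18.627,-12.314) [heading=270, draw]
RT 45: heading 270 -> 225
BK 3: (18.627,-12.314) -> (20.749,-10.192) [heading=225, draw]
FD 11: (20.749,-10.192) -> (12.971,-17.971) [heading=225, draw]
RT 45: heading 225 -> 180
FD 2: (12.971,-17.971) -> (10.971,-17.971) [heading=180, draw]
Final: pos=(10.971,-17.971), heading=180, 9 segment(s) drawn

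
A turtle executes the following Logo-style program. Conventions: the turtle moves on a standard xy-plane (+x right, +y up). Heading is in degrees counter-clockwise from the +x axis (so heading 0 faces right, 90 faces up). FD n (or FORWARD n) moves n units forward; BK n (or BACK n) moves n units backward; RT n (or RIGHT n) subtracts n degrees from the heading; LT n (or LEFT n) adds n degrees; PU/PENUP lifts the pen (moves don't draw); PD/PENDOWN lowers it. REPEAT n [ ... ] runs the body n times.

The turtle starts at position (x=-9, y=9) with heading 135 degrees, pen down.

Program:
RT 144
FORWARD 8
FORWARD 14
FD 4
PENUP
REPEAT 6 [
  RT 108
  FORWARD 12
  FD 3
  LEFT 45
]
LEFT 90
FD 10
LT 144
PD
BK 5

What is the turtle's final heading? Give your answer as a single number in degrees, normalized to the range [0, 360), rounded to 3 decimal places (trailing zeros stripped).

Answer: 207

Derivation:
Executing turtle program step by step:
Start: pos=(-9,9), heading=135, pen down
RT 144: heading 135 -> 351
FD 8: (-9,9) -> (-1.098,7.749) [heading=351, draw]
FD 14: (-1.098,7.749) -> (12.729,5.558) [heading=351, draw]
FD 4: (12.729,5.558) -> (16.68,4.933) [heading=351, draw]
PU: pen up
REPEAT 6 [
  -- iteration 1/6 --
  RT 108: heading 351 -> 243
  FD 12: (16.68,4.933) -> (11.232,-5.759) [heading=243, move]
  FD 3: (11.232,-5.759) -> (9.87,-8.432) [heading=243, move]
  LT 45: heading 243 -> 288
  -- iteration 2/6 --
  RT 108: heading 288 -> 180
  FD 12: (9.87,-8.432) -> (-2.13,-8.432) [heading=180, move]
  FD 3: (-2.13,-8.432) -> (-5.13,-8.432) [heading=180, move]
  LT 45: heading 180 -> 225
  -- iteration 3/6 --
  RT 108: heading 225 -> 117
  FD 12: (-5.13,-8.432) -> (-10.578,2.26) [heading=117, move]
  FD 3: (-10.578,2.26) -> (-11.94,4.933) [heading=117, move]
  LT 45: heading 117 -> 162
  -- iteration 4/6 --
  RT 108: heading 162 -> 54
  FD 12: (-11.94,4.933) -> (-4.886,14.641) [heading=54, move]
  FD 3: (-4.886,14.641) -> (-3.123,17.068) [heading=54, move]
  LT 45: heading 54 -> 99
  -- iteration 5/6 --
  RT 108: heading 99 -> 351
  FD 12: (-3.123,17.068) -> (8.729,15.191) [heading=351, move]
  FD 3: (8.729,15.191) -> (11.692,14.721) [heading=351, move]
  LT 45: heading 351 -> 36
  -- iteration 6/6 --
  RT 108: heading 36 -> 288
  FD 12: (11.692,14.721) -> (15.4,3.309) [heading=288, move]
  FD 3: (15.4,3.309) -> (16.328,0.456) [heading=288, move]
  LT 45: heading 288 -> 333
]
LT 90: heading 333 -> 63
FD 10: (16.328,0.456) -> (20.867,9.366) [heading=63, move]
LT 144: heading 63 -> 207
PD: pen down
BK 5: (20.867,9.366) -> (25.322,11.636) [heading=207, draw]
Final: pos=(25.322,11.636), heading=207, 4 segment(s) drawn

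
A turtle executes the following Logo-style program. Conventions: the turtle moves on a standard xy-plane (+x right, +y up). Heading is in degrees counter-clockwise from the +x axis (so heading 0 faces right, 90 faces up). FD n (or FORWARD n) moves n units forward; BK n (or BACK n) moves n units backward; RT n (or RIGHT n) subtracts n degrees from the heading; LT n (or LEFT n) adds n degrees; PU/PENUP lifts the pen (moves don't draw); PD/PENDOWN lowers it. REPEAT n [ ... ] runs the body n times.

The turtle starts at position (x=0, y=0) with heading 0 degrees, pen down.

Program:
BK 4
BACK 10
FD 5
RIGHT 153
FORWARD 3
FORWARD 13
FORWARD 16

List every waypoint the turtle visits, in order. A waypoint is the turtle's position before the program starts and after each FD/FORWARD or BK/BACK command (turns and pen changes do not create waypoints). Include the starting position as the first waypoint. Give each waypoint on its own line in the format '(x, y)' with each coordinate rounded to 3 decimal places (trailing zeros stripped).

Executing turtle program step by step:
Start: pos=(0,0), heading=0, pen down
BK 4: (0,0) -> (-4,0) [heading=0, draw]
BK 10: (-4,0) -> (-14,0) [heading=0, draw]
FD 5: (-14,0) -> (-9,0) [heading=0, draw]
RT 153: heading 0 -> 207
FD 3: (-9,0) -> (-11.673,-1.362) [heading=207, draw]
FD 13: (-11.673,-1.362) -> (-23.256,-7.264) [heading=207, draw]
FD 16: (-23.256,-7.264) -> (-37.512,-14.528) [heading=207, draw]
Final: pos=(-37.512,-14.528), heading=207, 6 segment(s) drawn
Waypoints (7 total):
(0, 0)
(-4, 0)
(-14, 0)
(-9, 0)
(-11.673, -1.362)
(-23.256, -7.264)
(-37.512, -14.528)

Answer: (0, 0)
(-4, 0)
(-14, 0)
(-9, 0)
(-11.673, -1.362)
(-23.256, -7.264)
(-37.512, -14.528)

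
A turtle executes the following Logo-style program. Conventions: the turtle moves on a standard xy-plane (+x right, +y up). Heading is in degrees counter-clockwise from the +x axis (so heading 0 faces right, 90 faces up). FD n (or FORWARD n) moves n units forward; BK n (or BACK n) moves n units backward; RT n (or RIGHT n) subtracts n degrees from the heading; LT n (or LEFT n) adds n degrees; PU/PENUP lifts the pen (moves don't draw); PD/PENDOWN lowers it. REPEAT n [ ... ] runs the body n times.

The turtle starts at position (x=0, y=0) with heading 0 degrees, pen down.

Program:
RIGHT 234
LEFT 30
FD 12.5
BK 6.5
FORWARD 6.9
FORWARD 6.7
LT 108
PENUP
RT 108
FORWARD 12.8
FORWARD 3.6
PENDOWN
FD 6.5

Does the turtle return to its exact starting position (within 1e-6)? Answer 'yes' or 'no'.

Executing turtle program step by step:
Start: pos=(0,0), heading=0, pen down
RT 234: heading 0 -> 126
LT 30: heading 126 -> 156
FD 12.5: (0,0) -> (-11.419,5.084) [heading=156, draw]
BK 6.5: (-11.419,5.084) -> (-5.481,2.44) [heading=156, draw]
FD 6.9: (-5.481,2.44) -> (-11.785,5.247) [heading=156, draw]
FD 6.7: (-11.785,5.247) -> (-17.905,7.972) [heading=156, draw]
LT 108: heading 156 -> 264
PU: pen up
RT 108: heading 264 -> 156
FD 12.8: (-17.905,7.972) -> (-29.599,13.178) [heading=156, move]
FD 3.6: (-29.599,13.178) -> (-32.888,14.643) [heading=156, move]
PD: pen down
FD 6.5: (-32.888,14.643) -> (-38.826,17.286) [heading=156, draw]
Final: pos=(-38.826,17.286), heading=156, 5 segment(s) drawn

Start position: (0, 0)
Final position: (-38.826, 17.286)
Distance = 42.5; >= 1e-6 -> NOT closed

Answer: no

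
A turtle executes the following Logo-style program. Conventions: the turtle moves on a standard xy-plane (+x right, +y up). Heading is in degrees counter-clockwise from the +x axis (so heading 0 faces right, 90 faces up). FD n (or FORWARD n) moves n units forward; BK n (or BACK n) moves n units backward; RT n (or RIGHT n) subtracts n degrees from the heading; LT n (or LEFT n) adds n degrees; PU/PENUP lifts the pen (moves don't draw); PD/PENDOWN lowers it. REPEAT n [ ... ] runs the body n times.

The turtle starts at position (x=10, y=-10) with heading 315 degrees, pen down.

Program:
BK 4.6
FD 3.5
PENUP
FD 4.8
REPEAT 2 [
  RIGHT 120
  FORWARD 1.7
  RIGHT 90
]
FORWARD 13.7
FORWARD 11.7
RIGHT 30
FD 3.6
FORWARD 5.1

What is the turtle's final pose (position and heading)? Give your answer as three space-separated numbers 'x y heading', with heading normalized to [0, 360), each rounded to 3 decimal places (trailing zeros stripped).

Answer: -0.11 -44.183 225

Derivation:
Executing turtle program step by step:
Start: pos=(10,-10), heading=315, pen down
BK 4.6: (10,-10) -> (6.747,-6.747) [heading=315, draw]
FD 3.5: (6.747,-6.747) -> (9.222,-9.222) [heading=315, draw]
PU: pen up
FD 4.8: (9.222,-9.222) -> (12.616,-12.616) [heading=315, move]
REPEAT 2 [
  -- iteration 1/2 --
  RT 120: heading 315 -> 195
  FD 1.7: (12.616,-12.616) -> (10.974,-13.056) [heading=195, move]
  RT 90: heading 195 -> 105
  -- iteration 2/2 --
  RT 120: heading 105 -> 345
  FD 1.7: (10.974,-13.056) -> (12.616,-13.496) [heading=345, move]
  RT 90: heading 345 -> 255
]
FD 13.7: (12.616,-13.496) -> (9.07,-26.729) [heading=255, move]
FD 11.7: (9.07,-26.729) -> (6.042,-38.031) [heading=255, move]
RT 30: heading 255 -> 225
FD 3.6: (6.042,-38.031) -> (3.497,-40.576) [heading=225, move]
FD 5.1: (3.497,-40.576) -> (-0.11,-44.183) [heading=225, move]
Final: pos=(-0.11,-44.183), heading=225, 2 segment(s) drawn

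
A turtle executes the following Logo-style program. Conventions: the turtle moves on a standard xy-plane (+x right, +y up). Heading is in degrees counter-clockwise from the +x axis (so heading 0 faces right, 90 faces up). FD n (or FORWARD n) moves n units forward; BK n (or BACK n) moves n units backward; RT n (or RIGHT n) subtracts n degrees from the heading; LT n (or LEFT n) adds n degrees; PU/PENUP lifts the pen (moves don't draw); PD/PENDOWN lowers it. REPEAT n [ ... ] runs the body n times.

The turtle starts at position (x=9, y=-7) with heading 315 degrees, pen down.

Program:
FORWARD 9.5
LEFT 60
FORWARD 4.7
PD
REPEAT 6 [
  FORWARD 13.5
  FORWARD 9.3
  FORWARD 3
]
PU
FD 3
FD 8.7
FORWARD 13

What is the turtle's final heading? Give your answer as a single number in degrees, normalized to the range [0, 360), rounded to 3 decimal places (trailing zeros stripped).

Answer: 15

Derivation:
Executing turtle program step by step:
Start: pos=(9,-7), heading=315, pen down
FD 9.5: (9,-7) -> (15.718,-13.718) [heading=315, draw]
LT 60: heading 315 -> 15
FD 4.7: (15.718,-13.718) -> (20.257,-12.501) [heading=15, draw]
PD: pen down
REPEAT 6 [
  -- iteration 1/6 --
  FD 13.5: (20.257,-12.501) -> (33.297,-9.007) [heading=15, draw]
  FD 9.3: (33.297,-9.007) -> (42.28,-6.6) [heading=15, draw]
  FD 3: (42.28,-6.6) -> (45.178,-5.824) [heading=15, draw]
  -- iteration 2/6 --
  FD 13.5: (45.178,-5.824) -> (58.218,-2.329) [heading=15, draw]
  FD 9.3: (58.218,-2.329) -> (67.201,0.078) [heading=15, draw]
  FD 3: (67.201,0.078) -> (70.099,0.854) [heading=15, draw]
  -- iteration 3/6 --
  FD 13.5: (70.099,0.854) -> (83.139,4.348) [heading=15, draw]
  FD 9.3: (83.139,4.348) -> (92.122,6.755) [heading=15, draw]
  FD 3: (92.122,6.755) -> (95.02,7.532) [heading=15, draw]
  -- iteration 4/6 --
  FD 13.5: (95.02,7.532) -> (108.06,11.026) [heading=15, draw]
  FD 9.3: (108.06,11.026) -> (117.043,13.433) [heading=15, draw]
  FD 3: (117.043,13.433) -> (119.941,14.209) [heading=15, draw]
  -- iteration 5/6 --
  FD 13.5: (119.941,14.209) -> (132.981,17.703) [heading=15, draw]
  FD 9.3: (132.981,17.703) -> (141.964,20.11) [heading=15, draw]
  FD 3: (141.964,20.11) -> (144.862,20.887) [heading=15, draw]
  -- iteration 6/6 --
  FD 13.5: (144.862,20.887) -> (157.902,24.381) [heading=15, draw]
  FD 9.3: (157.902,24.381) -> (166.885,26.788) [heading=15, draw]
  FD 3: (166.885,26.788) -> (169.783,27.564) [heading=15, draw]
]
PU: pen up
FD 3: (169.783,27.564) -> (172.68,28.341) [heading=15, move]
FD 8.7: (172.68,28.341) -> (181.084,30.592) [heading=15, move]
FD 13: (181.084,30.592) -> (193.641,33.957) [heading=15, move]
Final: pos=(193.641,33.957), heading=15, 20 segment(s) drawn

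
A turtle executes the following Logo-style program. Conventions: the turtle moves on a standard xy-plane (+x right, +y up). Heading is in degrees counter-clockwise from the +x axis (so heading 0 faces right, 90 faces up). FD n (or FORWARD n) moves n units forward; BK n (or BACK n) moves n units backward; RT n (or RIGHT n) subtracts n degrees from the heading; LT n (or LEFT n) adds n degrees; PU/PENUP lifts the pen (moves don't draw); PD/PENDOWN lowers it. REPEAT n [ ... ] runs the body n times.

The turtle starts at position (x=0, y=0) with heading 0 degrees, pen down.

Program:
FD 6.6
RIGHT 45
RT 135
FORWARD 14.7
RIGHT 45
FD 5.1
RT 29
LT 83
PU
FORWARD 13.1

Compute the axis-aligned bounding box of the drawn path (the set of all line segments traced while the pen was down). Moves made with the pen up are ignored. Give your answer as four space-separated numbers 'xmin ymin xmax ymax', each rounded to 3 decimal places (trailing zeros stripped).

Executing turtle program step by step:
Start: pos=(0,0), heading=0, pen down
FD 6.6: (0,0) -> (6.6,0) [heading=0, draw]
RT 45: heading 0 -> 315
RT 135: heading 315 -> 180
FD 14.7: (6.6,0) -> (-8.1,0) [heading=180, draw]
RT 45: heading 180 -> 135
FD 5.1: (-8.1,0) -> (-11.706,3.606) [heading=135, draw]
RT 29: heading 135 -> 106
LT 83: heading 106 -> 189
PU: pen up
FD 13.1: (-11.706,3.606) -> (-24.645,1.557) [heading=189, move]
Final: pos=(-24.645,1.557), heading=189, 3 segment(s) drawn

Segment endpoints: x in {-11.706, -8.1, 0, 6.6}, y in {0, 0, 3.606}
xmin=-11.706, ymin=0, xmax=6.6, ymax=3.606

Answer: -11.706 0 6.6 3.606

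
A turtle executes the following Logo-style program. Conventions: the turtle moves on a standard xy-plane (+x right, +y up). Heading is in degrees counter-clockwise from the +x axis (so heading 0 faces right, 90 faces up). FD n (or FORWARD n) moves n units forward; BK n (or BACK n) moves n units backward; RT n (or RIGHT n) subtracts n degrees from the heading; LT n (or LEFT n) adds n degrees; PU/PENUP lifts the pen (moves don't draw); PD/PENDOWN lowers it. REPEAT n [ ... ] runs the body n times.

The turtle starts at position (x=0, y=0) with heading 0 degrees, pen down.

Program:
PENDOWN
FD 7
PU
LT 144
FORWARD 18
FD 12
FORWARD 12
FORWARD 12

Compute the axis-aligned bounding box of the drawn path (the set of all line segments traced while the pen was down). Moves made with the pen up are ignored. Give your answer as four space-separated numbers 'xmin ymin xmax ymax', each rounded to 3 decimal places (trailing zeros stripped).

Answer: 0 0 7 0

Derivation:
Executing turtle program step by step:
Start: pos=(0,0), heading=0, pen down
PD: pen down
FD 7: (0,0) -> (7,0) [heading=0, draw]
PU: pen up
LT 144: heading 0 -> 144
FD 18: (7,0) -> (-7.562,10.58) [heading=144, move]
FD 12: (-7.562,10.58) -> (-17.271,17.634) [heading=144, move]
FD 12: (-17.271,17.634) -> (-26.979,24.687) [heading=144, move]
FD 12: (-26.979,24.687) -> (-36.687,31.74) [heading=144, move]
Final: pos=(-36.687,31.74), heading=144, 1 segment(s) drawn

Segment endpoints: x in {0, 7}, y in {0}
xmin=0, ymin=0, xmax=7, ymax=0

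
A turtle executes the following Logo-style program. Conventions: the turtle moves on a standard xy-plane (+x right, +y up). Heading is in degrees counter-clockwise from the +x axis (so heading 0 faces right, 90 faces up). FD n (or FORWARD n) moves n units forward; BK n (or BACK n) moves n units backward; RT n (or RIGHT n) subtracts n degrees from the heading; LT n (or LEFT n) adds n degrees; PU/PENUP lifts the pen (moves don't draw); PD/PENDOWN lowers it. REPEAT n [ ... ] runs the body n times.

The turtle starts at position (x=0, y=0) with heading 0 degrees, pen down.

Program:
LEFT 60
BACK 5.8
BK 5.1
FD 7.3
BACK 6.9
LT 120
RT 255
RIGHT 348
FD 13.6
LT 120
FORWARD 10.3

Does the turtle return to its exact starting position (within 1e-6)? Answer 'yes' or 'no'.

Answer: no

Derivation:
Executing turtle program step by step:
Start: pos=(0,0), heading=0, pen down
LT 60: heading 0 -> 60
BK 5.8: (0,0) -> (-2.9,-5.023) [heading=60, draw]
BK 5.1: (-2.9,-5.023) -> (-5.45,-9.44) [heading=60, draw]
FD 7.3: (-5.45,-9.44) -> (-1.8,-3.118) [heading=60, draw]
BK 6.9: (-1.8,-3.118) -> (-5.25,-9.093) [heading=60, draw]
LT 120: heading 60 -> 180
RT 255: heading 180 -> 285
RT 348: heading 285 -> 297
FD 13.6: (-5.25,-9.093) -> (0.924,-21.211) [heading=297, draw]
LT 120: heading 297 -> 57
FD 10.3: (0.924,-21.211) -> (6.534,-12.573) [heading=57, draw]
Final: pos=(6.534,-12.573), heading=57, 6 segment(s) drawn

Start position: (0, 0)
Final position: (6.534, -12.573)
Distance = 14.169; >= 1e-6 -> NOT closed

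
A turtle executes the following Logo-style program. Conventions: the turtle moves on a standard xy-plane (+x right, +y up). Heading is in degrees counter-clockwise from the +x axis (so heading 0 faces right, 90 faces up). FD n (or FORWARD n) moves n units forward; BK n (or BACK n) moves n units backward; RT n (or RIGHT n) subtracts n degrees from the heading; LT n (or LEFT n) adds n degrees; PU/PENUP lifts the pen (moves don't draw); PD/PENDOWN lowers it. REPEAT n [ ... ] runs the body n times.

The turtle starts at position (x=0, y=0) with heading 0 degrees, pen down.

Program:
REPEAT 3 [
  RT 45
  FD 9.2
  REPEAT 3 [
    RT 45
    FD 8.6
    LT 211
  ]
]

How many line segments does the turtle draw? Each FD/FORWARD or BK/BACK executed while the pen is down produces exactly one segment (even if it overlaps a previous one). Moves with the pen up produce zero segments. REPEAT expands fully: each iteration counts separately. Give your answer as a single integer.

Executing turtle program step by step:
Start: pos=(0,0), heading=0, pen down
REPEAT 3 [
  -- iteration 1/3 --
  RT 45: heading 0 -> 315
  FD 9.2: (0,0) -> (6.505,-6.505) [heading=315, draw]
  REPEAT 3 [
    -- iteration 1/3 --
    RT 45: heading 315 -> 270
    FD 8.6: (6.505,-6.505) -> (6.505,-15.105) [heading=270, draw]
    LT 211: heading 270 -> 121
    -- iteration 2/3 --
    RT 45: heading 121 -> 76
    FD 8.6: (6.505,-15.105) -> (8.586,-6.761) [heading=76, draw]
    LT 211: heading 76 -> 287
    -- iteration 3/3 --
    RT 45: heading 287 -> 242
    FD 8.6: (8.586,-6.761) -> (4.548,-14.354) [heading=242, draw]
    LT 211: heading 242 -> 93
  ]
  -- iteration 2/3 --
  RT 45: heading 93 -> 48
  FD 9.2: (4.548,-14.354) -> (10.704,-7.517) [heading=48, draw]
  REPEAT 3 [
    -- iteration 1/3 --
    RT 45: heading 48 -> 3
    FD 8.6: (10.704,-7.517) -> (19.293,-7.067) [heading=3, draw]
    LT 211: heading 3 -> 214
    -- iteration 2/3 --
    RT 45: heading 214 -> 169
    FD 8.6: (19.293,-7.067) -> (10.851,-5.426) [heading=169, draw]
    LT 211: heading 169 -> 20
    -- iteration 3/3 --
    RT 45: heading 20 -> 335
    FD 8.6: (10.851,-5.426) -> (18.645,-9.061) [heading=335, draw]
    LT 211: heading 335 -> 186
  ]
  -- iteration 3/3 --
  RT 45: heading 186 -> 141
  FD 9.2: (18.645,-9.061) -> (11.495,-3.271) [heading=141, draw]
  REPEAT 3 [
    -- iteration 1/3 --
    RT 45: heading 141 -> 96
    FD 8.6: (11.495,-3.271) -> (10.596,5.282) [heading=96, draw]
    LT 211: heading 96 -> 307
    -- iteration 2/3 --
    RT 45: heading 307 -> 262
    FD 8.6: (10.596,5.282) -> (9.399,-3.234) [heading=262, draw]
    LT 211: heading 262 -> 113
    -- iteration 3/3 --
    RT 45: heading 113 -> 68
    FD 8.6: (9.399,-3.234) -> (12.621,4.739) [heading=68, draw]
    LT 211: heading 68 -> 279
  ]
]
Final: pos=(12.621,4.739), heading=279, 12 segment(s) drawn
Segments drawn: 12

Answer: 12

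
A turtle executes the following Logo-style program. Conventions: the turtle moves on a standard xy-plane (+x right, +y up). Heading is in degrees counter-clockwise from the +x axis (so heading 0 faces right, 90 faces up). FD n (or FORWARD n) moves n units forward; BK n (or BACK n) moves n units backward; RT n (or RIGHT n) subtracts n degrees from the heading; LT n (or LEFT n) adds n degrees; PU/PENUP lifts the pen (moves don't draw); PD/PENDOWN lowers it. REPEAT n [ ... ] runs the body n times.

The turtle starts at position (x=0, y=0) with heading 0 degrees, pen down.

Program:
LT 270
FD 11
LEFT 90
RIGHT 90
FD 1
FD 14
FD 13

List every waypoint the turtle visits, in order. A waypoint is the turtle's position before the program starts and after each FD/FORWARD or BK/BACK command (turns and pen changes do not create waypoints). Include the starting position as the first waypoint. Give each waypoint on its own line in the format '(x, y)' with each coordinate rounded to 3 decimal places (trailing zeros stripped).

Executing turtle program step by step:
Start: pos=(0,0), heading=0, pen down
LT 270: heading 0 -> 270
FD 11: (0,0) -> (0,-11) [heading=270, draw]
LT 90: heading 270 -> 0
RT 90: heading 0 -> 270
FD 1: (0,-11) -> (0,-12) [heading=270, draw]
FD 14: (0,-12) -> (0,-26) [heading=270, draw]
FD 13: (0,-26) -> (0,-39) [heading=270, draw]
Final: pos=(0,-39), heading=270, 4 segment(s) drawn
Waypoints (5 total):
(0, 0)
(0, -11)
(0, -12)
(0, -26)
(0, -39)

Answer: (0, 0)
(0, -11)
(0, -12)
(0, -26)
(0, -39)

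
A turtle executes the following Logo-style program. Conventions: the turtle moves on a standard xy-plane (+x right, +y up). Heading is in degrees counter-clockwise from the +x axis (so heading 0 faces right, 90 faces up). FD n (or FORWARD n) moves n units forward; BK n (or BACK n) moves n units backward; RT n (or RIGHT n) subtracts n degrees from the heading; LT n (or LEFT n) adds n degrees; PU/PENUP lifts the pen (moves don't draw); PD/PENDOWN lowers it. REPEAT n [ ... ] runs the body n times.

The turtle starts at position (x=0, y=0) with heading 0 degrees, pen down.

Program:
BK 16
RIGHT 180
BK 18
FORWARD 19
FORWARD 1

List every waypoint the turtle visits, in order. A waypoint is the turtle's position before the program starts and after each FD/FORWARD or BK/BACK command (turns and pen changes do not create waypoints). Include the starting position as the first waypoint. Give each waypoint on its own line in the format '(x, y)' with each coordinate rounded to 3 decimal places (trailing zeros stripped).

Answer: (0, 0)
(-16, 0)
(2, 0)
(-17, 0)
(-18, 0)

Derivation:
Executing turtle program step by step:
Start: pos=(0,0), heading=0, pen down
BK 16: (0,0) -> (-16,0) [heading=0, draw]
RT 180: heading 0 -> 180
BK 18: (-16,0) -> (2,0) [heading=180, draw]
FD 19: (2,0) -> (-17,0) [heading=180, draw]
FD 1: (-17,0) -> (-18,0) [heading=180, draw]
Final: pos=(-18,0), heading=180, 4 segment(s) drawn
Waypoints (5 total):
(0, 0)
(-16, 0)
(2, 0)
(-17, 0)
(-18, 0)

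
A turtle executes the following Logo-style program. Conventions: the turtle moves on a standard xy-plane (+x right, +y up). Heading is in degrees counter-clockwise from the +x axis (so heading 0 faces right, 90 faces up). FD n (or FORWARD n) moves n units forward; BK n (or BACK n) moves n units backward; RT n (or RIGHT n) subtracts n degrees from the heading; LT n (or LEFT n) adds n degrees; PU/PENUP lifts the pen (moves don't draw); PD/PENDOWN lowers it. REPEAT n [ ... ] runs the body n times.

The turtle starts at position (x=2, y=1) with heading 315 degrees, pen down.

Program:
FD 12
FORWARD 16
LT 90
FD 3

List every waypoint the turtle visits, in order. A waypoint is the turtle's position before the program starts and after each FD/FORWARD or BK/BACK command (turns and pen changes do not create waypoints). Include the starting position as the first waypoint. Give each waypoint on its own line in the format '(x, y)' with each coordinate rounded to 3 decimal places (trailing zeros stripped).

Executing turtle program step by step:
Start: pos=(2,1), heading=315, pen down
FD 12: (2,1) -> (10.485,-7.485) [heading=315, draw]
FD 16: (10.485,-7.485) -> (21.799,-18.799) [heading=315, draw]
LT 90: heading 315 -> 45
FD 3: (21.799,-18.799) -> (23.92,-16.678) [heading=45, draw]
Final: pos=(23.92,-16.678), heading=45, 3 segment(s) drawn
Waypoints (4 total):
(2, 1)
(10.485, -7.485)
(21.799, -18.799)
(23.92, -16.678)

Answer: (2, 1)
(10.485, -7.485)
(21.799, -18.799)
(23.92, -16.678)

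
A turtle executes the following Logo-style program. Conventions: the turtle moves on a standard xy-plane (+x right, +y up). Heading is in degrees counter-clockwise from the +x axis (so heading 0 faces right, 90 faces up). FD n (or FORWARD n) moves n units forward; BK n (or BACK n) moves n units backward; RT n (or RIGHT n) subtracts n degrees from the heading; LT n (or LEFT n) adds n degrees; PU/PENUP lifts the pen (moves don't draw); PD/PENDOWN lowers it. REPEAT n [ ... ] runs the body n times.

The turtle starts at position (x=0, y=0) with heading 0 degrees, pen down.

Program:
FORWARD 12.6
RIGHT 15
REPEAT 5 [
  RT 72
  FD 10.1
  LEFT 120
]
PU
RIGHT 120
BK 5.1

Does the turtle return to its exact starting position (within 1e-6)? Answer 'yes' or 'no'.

Executing turtle program step by step:
Start: pos=(0,0), heading=0, pen down
FD 12.6: (0,0) -> (12.6,0) [heading=0, draw]
RT 15: heading 0 -> 345
REPEAT 5 [
  -- iteration 1/5 --
  RT 72: heading 345 -> 273
  FD 10.1: (12.6,0) -> (13.129,-10.086) [heading=273, draw]
  LT 120: heading 273 -> 33
  -- iteration 2/5 --
  RT 72: heading 33 -> 321
  FD 10.1: (13.129,-10.086) -> (20.978,-16.442) [heading=321, draw]
  LT 120: heading 321 -> 81
  -- iteration 3/5 --
  RT 72: heading 81 -> 9
  FD 10.1: (20.978,-16.442) -> (30.953,-14.862) [heading=9, draw]
  LT 120: heading 9 -> 129
  -- iteration 4/5 --
  RT 72: heading 129 -> 57
  FD 10.1: (30.953,-14.862) -> (36.454,-6.392) [heading=57, draw]
  LT 120: heading 57 -> 177
  -- iteration 5/5 --
  RT 72: heading 177 -> 105
  FD 10.1: (36.454,-6.392) -> (33.84,3.364) [heading=105, draw]
  LT 120: heading 105 -> 225
]
PU: pen up
RT 120: heading 225 -> 105
BK 5.1: (33.84,3.364) -> (35.16,-1.562) [heading=105, move]
Final: pos=(35.16,-1.562), heading=105, 6 segment(s) drawn

Start position: (0, 0)
Final position: (35.16, -1.562)
Distance = 35.195; >= 1e-6 -> NOT closed

Answer: no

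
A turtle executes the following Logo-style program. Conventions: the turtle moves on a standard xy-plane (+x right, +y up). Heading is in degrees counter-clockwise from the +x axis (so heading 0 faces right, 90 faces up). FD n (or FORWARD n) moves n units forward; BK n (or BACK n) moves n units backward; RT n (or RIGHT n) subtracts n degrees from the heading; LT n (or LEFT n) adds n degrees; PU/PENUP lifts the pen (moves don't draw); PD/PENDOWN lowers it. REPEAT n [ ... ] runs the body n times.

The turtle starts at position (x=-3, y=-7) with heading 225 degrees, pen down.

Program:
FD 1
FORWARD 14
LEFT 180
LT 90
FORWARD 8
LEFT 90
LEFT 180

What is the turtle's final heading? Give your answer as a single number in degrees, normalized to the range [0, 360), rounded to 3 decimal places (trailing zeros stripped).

Executing turtle program step by step:
Start: pos=(-3,-7), heading=225, pen down
FD 1: (-3,-7) -> (-3.707,-7.707) [heading=225, draw]
FD 14: (-3.707,-7.707) -> (-13.607,-17.607) [heading=225, draw]
LT 180: heading 225 -> 45
LT 90: heading 45 -> 135
FD 8: (-13.607,-17.607) -> (-19.263,-11.95) [heading=135, draw]
LT 90: heading 135 -> 225
LT 180: heading 225 -> 45
Final: pos=(-19.263,-11.95), heading=45, 3 segment(s) drawn

Answer: 45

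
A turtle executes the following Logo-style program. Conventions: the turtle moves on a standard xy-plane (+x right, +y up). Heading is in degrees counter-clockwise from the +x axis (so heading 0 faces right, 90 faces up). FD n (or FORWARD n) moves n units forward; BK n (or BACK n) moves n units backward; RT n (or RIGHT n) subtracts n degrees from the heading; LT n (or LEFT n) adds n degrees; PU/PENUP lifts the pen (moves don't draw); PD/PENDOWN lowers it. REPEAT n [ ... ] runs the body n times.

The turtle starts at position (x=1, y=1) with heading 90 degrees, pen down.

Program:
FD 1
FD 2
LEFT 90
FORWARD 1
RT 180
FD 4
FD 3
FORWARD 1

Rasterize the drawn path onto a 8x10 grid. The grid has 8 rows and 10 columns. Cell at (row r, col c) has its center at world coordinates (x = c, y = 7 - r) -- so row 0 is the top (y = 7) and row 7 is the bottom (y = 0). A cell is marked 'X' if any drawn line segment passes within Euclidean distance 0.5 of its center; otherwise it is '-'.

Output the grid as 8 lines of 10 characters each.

Segment 0: (1,1) -> (1,2)
Segment 1: (1,2) -> (1,4)
Segment 2: (1,4) -> (0,4)
Segment 3: (0,4) -> (4,4)
Segment 4: (4,4) -> (7,4)
Segment 5: (7,4) -> (8,4)

Answer: ----------
----------
----------
XXXXXXXXX-
-X--------
-X--------
-X--------
----------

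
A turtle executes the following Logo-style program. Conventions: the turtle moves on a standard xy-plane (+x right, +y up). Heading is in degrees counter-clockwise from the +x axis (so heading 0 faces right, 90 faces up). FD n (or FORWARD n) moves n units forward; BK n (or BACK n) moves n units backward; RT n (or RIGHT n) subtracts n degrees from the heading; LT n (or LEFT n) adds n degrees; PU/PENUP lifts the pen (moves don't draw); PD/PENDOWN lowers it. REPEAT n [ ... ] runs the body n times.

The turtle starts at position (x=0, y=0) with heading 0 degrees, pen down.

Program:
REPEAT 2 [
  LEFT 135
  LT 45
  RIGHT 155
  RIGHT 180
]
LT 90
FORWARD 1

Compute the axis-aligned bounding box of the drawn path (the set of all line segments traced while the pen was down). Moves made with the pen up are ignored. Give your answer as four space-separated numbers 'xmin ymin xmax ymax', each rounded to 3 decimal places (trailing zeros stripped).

Executing turtle program step by step:
Start: pos=(0,0), heading=0, pen down
REPEAT 2 [
  -- iteration 1/2 --
  LT 135: heading 0 -> 135
  LT 45: heading 135 -> 180
  RT 155: heading 180 -> 25
  RT 180: heading 25 -> 205
  -- iteration 2/2 --
  LT 135: heading 205 -> 340
  LT 45: heading 340 -> 25
  RT 155: heading 25 -> 230
  RT 180: heading 230 -> 50
]
LT 90: heading 50 -> 140
FD 1: (0,0) -> (-0.766,0.643) [heading=140, draw]
Final: pos=(-0.766,0.643), heading=140, 1 segment(s) drawn

Segment endpoints: x in {-0.766, 0}, y in {0, 0.643}
xmin=-0.766, ymin=0, xmax=0, ymax=0.643

Answer: -0.766 0 0 0.643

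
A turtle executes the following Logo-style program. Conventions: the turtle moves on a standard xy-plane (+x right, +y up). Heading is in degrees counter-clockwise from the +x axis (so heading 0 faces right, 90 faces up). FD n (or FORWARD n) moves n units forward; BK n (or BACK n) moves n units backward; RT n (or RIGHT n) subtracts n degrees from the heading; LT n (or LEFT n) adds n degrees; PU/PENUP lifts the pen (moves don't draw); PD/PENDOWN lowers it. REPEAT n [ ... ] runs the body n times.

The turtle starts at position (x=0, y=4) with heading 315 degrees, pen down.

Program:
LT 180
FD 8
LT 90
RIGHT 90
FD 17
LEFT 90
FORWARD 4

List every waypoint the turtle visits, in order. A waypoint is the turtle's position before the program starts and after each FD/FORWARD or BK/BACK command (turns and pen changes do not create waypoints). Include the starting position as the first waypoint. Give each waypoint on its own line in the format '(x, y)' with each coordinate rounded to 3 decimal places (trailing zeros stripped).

Executing turtle program step by step:
Start: pos=(0,4), heading=315, pen down
LT 180: heading 315 -> 135
FD 8: (0,4) -> (-5.657,9.657) [heading=135, draw]
LT 90: heading 135 -> 225
RT 90: heading 225 -> 135
FD 17: (-5.657,9.657) -> (-17.678,21.678) [heading=135, draw]
LT 90: heading 135 -> 225
FD 4: (-17.678,21.678) -> (-20.506,18.849) [heading=225, draw]
Final: pos=(-20.506,18.849), heading=225, 3 segment(s) drawn
Waypoints (4 total):
(0, 4)
(-5.657, 9.657)
(-17.678, 21.678)
(-20.506, 18.849)

Answer: (0, 4)
(-5.657, 9.657)
(-17.678, 21.678)
(-20.506, 18.849)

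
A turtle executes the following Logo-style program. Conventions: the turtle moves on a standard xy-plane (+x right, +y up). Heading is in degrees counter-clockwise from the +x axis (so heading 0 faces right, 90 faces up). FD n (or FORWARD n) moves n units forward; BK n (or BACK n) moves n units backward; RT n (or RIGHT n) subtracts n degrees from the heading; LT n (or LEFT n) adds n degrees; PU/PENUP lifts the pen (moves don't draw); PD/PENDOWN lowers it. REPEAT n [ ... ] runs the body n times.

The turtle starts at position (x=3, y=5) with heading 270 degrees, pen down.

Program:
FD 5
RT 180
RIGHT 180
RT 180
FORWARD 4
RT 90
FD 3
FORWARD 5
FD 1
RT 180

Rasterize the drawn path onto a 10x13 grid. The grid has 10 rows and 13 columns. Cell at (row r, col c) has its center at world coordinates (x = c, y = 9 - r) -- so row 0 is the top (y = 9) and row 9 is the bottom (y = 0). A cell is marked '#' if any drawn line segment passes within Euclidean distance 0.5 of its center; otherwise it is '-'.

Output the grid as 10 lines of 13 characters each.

Segment 0: (3,5) -> (3,0)
Segment 1: (3,0) -> (3,4)
Segment 2: (3,4) -> (6,4)
Segment 3: (6,4) -> (11,4)
Segment 4: (11,4) -> (12,4)

Answer: -------------
-------------
-------------
-------------
---#---------
---##########
---#---------
---#---------
---#---------
---#---------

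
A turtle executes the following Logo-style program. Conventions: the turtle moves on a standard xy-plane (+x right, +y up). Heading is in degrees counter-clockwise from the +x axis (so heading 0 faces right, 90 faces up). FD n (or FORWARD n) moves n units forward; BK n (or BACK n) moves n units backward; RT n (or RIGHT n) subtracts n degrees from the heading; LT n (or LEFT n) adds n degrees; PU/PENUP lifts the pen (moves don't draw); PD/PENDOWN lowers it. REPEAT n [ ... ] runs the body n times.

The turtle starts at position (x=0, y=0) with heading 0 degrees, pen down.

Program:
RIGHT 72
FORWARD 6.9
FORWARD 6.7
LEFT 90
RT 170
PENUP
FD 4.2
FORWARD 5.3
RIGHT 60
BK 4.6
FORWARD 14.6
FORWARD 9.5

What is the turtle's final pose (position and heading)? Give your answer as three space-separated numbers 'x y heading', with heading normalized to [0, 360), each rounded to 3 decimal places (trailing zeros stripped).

Answer: -20.722 -7.061 148

Derivation:
Executing turtle program step by step:
Start: pos=(0,0), heading=0, pen down
RT 72: heading 0 -> 288
FD 6.9: (0,0) -> (2.132,-6.562) [heading=288, draw]
FD 6.7: (2.132,-6.562) -> (4.203,-12.934) [heading=288, draw]
LT 90: heading 288 -> 18
RT 170: heading 18 -> 208
PU: pen up
FD 4.2: (4.203,-12.934) -> (0.494,-14.906) [heading=208, move]
FD 5.3: (0.494,-14.906) -> (-4.185,-17.394) [heading=208, move]
RT 60: heading 208 -> 148
BK 4.6: (-4.185,-17.394) -> (-0.284,-19.832) [heading=148, move]
FD 14.6: (-0.284,-19.832) -> (-12.666,-12.095) [heading=148, move]
FD 9.5: (-12.666,-12.095) -> (-20.722,-7.061) [heading=148, move]
Final: pos=(-20.722,-7.061), heading=148, 2 segment(s) drawn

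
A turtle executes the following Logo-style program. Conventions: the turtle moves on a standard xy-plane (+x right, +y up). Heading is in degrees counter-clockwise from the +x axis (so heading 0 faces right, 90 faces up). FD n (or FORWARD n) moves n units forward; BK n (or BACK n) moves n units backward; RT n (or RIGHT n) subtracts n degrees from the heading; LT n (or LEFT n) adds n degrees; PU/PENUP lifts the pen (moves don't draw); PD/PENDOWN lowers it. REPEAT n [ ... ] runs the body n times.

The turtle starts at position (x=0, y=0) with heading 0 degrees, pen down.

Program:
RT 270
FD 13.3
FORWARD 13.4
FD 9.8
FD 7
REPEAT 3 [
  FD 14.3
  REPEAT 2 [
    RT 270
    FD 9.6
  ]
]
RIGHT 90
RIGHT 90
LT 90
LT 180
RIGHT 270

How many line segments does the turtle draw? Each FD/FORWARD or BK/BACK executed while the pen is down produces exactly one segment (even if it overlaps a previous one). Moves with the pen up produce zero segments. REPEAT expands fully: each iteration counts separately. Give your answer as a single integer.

Executing turtle program step by step:
Start: pos=(0,0), heading=0, pen down
RT 270: heading 0 -> 90
FD 13.3: (0,0) -> (0,13.3) [heading=90, draw]
FD 13.4: (0,13.3) -> (0,26.7) [heading=90, draw]
FD 9.8: (0,26.7) -> (0,36.5) [heading=90, draw]
FD 7: (0,36.5) -> (0,43.5) [heading=90, draw]
REPEAT 3 [
  -- iteration 1/3 --
  FD 14.3: (0,43.5) -> (0,57.8) [heading=90, draw]
  REPEAT 2 [
    -- iteration 1/2 --
    RT 270: heading 90 -> 180
    FD 9.6: (0,57.8) -> (-9.6,57.8) [heading=180, draw]
    -- iteration 2/2 --
    RT 270: heading 180 -> 270
    FD 9.6: (-9.6,57.8) -> (-9.6,48.2) [heading=270, draw]
  ]
  -- iteration 2/3 --
  FD 14.3: (-9.6,48.2) -> (-9.6,33.9) [heading=270, draw]
  REPEAT 2 [
    -- iteration 1/2 --
    RT 270: heading 270 -> 0
    FD 9.6: (-9.6,33.9) -> (0,33.9) [heading=0, draw]
    -- iteration 2/2 --
    RT 270: heading 0 -> 90
    FD 9.6: (0,33.9) -> (0,43.5) [heading=90, draw]
  ]
  -- iteration 3/3 --
  FD 14.3: (0,43.5) -> (0,57.8) [heading=90, draw]
  REPEAT 2 [
    -- iteration 1/2 --
    RT 270: heading 90 -> 180
    FD 9.6: (0,57.8) -> (-9.6,57.8) [heading=180, draw]
    -- iteration 2/2 --
    RT 270: heading 180 -> 270
    FD 9.6: (-9.6,57.8) -> (-9.6,48.2) [heading=270, draw]
  ]
]
RT 90: heading 270 -> 180
RT 90: heading 180 -> 90
LT 90: heading 90 -> 180
LT 180: heading 180 -> 0
RT 270: heading 0 -> 90
Final: pos=(-9.6,48.2), heading=90, 13 segment(s) drawn
Segments drawn: 13

Answer: 13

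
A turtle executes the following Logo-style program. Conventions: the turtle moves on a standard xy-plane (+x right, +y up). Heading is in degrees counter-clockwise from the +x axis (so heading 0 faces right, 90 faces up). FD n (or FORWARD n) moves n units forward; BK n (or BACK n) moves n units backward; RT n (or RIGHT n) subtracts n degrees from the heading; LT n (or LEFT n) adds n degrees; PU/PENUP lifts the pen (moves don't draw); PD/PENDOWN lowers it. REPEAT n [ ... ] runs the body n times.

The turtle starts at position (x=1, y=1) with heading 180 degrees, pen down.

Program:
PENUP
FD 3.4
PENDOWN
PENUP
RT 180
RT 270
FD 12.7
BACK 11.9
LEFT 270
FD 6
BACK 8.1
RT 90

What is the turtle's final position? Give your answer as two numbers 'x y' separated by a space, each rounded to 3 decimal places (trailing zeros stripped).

Answer: -4.5 1.8

Derivation:
Executing turtle program step by step:
Start: pos=(1,1), heading=180, pen down
PU: pen up
FD 3.4: (1,1) -> (-2.4,1) [heading=180, move]
PD: pen down
PU: pen up
RT 180: heading 180 -> 0
RT 270: heading 0 -> 90
FD 12.7: (-2.4,1) -> (-2.4,13.7) [heading=90, move]
BK 11.9: (-2.4,13.7) -> (-2.4,1.8) [heading=90, move]
LT 270: heading 90 -> 0
FD 6: (-2.4,1.8) -> (3.6,1.8) [heading=0, move]
BK 8.1: (3.6,1.8) -> (-4.5,1.8) [heading=0, move]
RT 90: heading 0 -> 270
Final: pos=(-4.5,1.8), heading=270, 0 segment(s) drawn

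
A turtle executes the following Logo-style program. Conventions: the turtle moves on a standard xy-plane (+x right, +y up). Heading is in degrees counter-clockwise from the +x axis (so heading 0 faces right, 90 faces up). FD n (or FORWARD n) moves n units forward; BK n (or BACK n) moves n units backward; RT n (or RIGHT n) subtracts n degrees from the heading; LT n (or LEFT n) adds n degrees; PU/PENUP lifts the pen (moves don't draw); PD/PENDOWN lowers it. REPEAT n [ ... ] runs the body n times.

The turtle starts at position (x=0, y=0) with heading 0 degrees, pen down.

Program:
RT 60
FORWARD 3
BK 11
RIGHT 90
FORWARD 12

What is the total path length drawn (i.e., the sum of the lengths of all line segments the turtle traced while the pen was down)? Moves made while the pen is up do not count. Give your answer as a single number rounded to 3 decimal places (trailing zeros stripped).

Executing turtle program step by step:
Start: pos=(0,0), heading=0, pen down
RT 60: heading 0 -> 300
FD 3: (0,0) -> (1.5,-2.598) [heading=300, draw]
BK 11: (1.5,-2.598) -> (-4,6.928) [heading=300, draw]
RT 90: heading 300 -> 210
FD 12: (-4,6.928) -> (-14.392,0.928) [heading=210, draw]
Final: pos=(-14.392,0.928), heading=210, 3 segment(s) drawn

Segment lengths:
  seg 1: (0,0) -> (1.5,-2.598), length = 3
  seg 2: (1.5,-2.598) -> (-4,6.928), length = 11
  seg 3: (-4,6.928) -> (-14.392,0.928), length = 12
Total = 26

Answer: 26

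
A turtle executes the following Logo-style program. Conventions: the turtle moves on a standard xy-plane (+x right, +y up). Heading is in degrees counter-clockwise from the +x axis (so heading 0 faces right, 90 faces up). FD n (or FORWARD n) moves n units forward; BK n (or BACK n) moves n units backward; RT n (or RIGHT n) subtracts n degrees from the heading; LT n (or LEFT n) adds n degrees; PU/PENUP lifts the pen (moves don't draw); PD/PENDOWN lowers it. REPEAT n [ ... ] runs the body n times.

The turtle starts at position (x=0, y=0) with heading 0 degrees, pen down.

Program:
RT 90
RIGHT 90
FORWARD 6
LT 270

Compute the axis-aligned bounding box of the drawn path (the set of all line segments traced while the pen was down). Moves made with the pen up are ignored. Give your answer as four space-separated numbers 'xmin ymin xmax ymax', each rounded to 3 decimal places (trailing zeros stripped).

Answer: -6 0 0 0

Derivation:
Executing turtle program step by step:
Start: pos=(0,0), heading=0, pen down
RT 90: heading 0 -> 270
RT 90: heading 270 -> 180
FD 6: (0,0) -> (-6,0) [heading=180, draw]
LT 270: heading 180 -> 90
Final: pos=(-6,0), heading=90, 1 segment(s) drawn

Segment endpoints: x in {-6, 0}, y in {0, 0}
xmin=-6, ymin=0, xmax=0, ymax=0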